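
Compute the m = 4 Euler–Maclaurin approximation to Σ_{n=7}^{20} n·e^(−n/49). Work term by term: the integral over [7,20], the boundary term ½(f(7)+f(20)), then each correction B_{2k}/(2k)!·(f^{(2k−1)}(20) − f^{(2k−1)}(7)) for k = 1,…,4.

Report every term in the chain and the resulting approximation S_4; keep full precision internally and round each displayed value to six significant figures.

S_4 ≈ 140.440

The integral term ∫_7^20 x·e^(−x/49) dx = 130.786.
Boundary: ½(f(7) + f(20)) = ½(6.06815 + 13.2974) = 9.68278.
Integral + boundary = 140.469.
k=1: B_{2}/(2)! × [f^{(1)}(20) − f^{(1)}(7)] = 1/12 × (0.393495 − 0.743038) = -0.0291286.
After k=1: 140.440.
k=2: B_{4}/(4)! × [f^{(3)}(20) − f^{(3)}(7)] = −1/720 × (0.000717716 − 0.00103157) = 4.35906e-07.
After k=2: 140.440.
k=3: B_{6}/(6)! × [f^{(5)}(20) − f^{(5)}(7)] = 1/30240 × (5.29589e-07 − 7.30389e-07) = -6.64022e-12.
After k=3: 140.440.
k=4: B_{8}/(8)! × [f^{(7)}(20) − f^{(7)}(7)] = −1/1209600 × (3.16641e-10 − 4.29462e-10) = 9.32714e-17.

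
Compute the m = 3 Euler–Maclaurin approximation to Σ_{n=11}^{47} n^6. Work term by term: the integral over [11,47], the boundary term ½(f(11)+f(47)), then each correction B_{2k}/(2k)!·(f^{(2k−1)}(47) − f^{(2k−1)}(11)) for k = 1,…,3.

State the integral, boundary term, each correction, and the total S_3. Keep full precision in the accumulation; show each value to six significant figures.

The integral term ∫_11^47 x^6 dx = 7.23719e+10.
Boundary: ½(f(11) + f(47)) = ½(1.77156e+06 + 1.07792e+10) = 5.39049e+09.
Integral + boundary = 7.77624e+10.
Order-1 term: 1/12 · (1.37607e+09 − 966306) = 1.14592e+08.
Running total after k=1: 7.78770e+10.
Order-2 term: −1/720 · (1.24588e+07 − 159720) = -17082.0.
Running total after k=2: 7.78770e+10.
Order-3 term: 1/30240 · (33840.0 − 7920.00) = 0.857143.

S_3 ≈ 7.78770e+10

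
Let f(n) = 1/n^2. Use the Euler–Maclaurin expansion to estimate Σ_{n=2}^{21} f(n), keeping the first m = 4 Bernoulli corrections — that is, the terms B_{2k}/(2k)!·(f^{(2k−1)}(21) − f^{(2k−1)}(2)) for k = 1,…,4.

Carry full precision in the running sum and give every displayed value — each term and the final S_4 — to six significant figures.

S_4 ≈ 0.598409

∫_2^21 1/x^2 dx evaluates to 0.452381.
Endpoint term: (f(2) + f(21))/2 = (0.250000 + 0.00226757)/2 = 0.126134.
So far: 0.578515.
Order-1 term: 1/12 · (-0.000215959 − (-0.250000)) = 0.0208153.
Partial sum through k=1: 0.599330.
Order-2 term: −1/720 · (-5.87645e-06 − (-0.750000)) = -0.00104166.
Partial sum through k=2: 0.598288.
Order-3 term: 1/30240 · (-3.99758e-07 − (-5.62500)) = 0.000186012.
Partial sum through k=3: 0.598474.
Order-4 term: −1/1209600 · (-5.07630e-08 − (-78.7500)) = -6.51042e-05.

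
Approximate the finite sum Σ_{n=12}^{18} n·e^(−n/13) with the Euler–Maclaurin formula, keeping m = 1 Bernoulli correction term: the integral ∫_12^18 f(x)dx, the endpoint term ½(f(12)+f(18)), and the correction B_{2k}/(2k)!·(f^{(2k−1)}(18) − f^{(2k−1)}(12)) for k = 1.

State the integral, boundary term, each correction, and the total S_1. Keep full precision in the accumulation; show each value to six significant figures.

Integral: ∫_12^18 x·e^(−x/13) dx = 28.2015.
½[f(12) + f(18)] = ½[4.76754 + 4.50756] = 4.63755.
So far: 32.8390.
k=1: B_{2}/(2)! × [f^{(1)}(18) − f^{(1)}(12)] = 1/12 × (-0.0963154 − 0.0305611) = -0.0105730.

S_1 ≈ 32.8285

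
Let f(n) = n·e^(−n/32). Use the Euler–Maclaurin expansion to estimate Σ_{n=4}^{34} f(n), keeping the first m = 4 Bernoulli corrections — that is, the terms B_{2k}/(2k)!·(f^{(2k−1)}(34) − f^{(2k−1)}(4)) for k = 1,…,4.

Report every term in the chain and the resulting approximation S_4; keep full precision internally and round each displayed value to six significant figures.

Integral: ∫_4^34 x·e^(−x/32) dx = 286.749.
Boundary: ½(f(4) + f(34)) = ½(3.52999 + 11.7501) = 7.64004.
So far: 294.389.
k=1: B_{2}/(2)! × [f^{(1)}(34) − f^{(1)}(4)] = 1/12 × (-0.0215994 − 0.772185) = -0.0661487.
After k=1: 294.323.
k=2: B_{4}/(4)! × [f^{(3)}(34) − f^{(3)}(4)] = −1/720 × (0.000653889 − 0.00247771) = 2.53309e-06.
After k=2: 294.323.
k=3: B_{6}/(6)! × [f^{(5)}(34) − f^{(5)}(4)] = 1/30240 × (1.29773e-06 − 4.10287e-06) = -9.27628e-11.
After k=3: 294.323.
k=4: B_{8}/(8)! × [f^{(7)}(34) − f^{(7)}(4)] = −1/1209600 × (1.91102e-09 − 5.65049e-09) = 3.09149e-15.

S_4 ≈ 294.323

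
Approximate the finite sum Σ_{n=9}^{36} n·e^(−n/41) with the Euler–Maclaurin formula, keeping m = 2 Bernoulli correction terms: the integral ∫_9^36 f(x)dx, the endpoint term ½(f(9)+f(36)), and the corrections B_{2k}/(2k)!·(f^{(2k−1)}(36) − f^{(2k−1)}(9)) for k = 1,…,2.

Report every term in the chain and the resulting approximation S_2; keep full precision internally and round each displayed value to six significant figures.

S_2 ≈ 344.985

∫_9^36 x·e^(−x/41) dx evaluates to 333.939.
½[f(9) + f(36)] = ½[7.22619 + 14.9613] = 11.0938.
Running total after boundary: 345.033.
k=1: B_{2}/(2)! × [f^{(1)}(36) − f^{(1)}(9)] = 1/12 × (0.0506821 − 0.626662) = -0.0479983.
Partial sum through k=1: 344.985.
k=2: B_{4}/(4)! × [f^{(3)}(36) − f^{(3)}(9)] = −1/720 × (0.000524609 − 0.00132807) = 1.11592e-06.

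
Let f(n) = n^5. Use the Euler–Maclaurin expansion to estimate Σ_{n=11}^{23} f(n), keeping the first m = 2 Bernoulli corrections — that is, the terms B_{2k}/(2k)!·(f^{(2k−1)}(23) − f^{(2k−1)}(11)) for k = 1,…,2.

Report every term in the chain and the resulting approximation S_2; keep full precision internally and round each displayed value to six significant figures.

∫_11^23 x^5 dx evaluates to 2.43774e+07.
Boundary: ½(f(11) + f(23)) = ½(161051 + 6.43634e+06) = 3.29870e+06.
Integral + boundary = 2.76761e+07.
k=1: B_{2}/(2)! × [f^{(1)}(23) − f^{(1)}(11)] = 1/12 × (1.39920e+06 − 73205.0) = 110500.
Partial sum through k=1: 2.77866e+07.
k=2: B_{4}/(4)! × [f^{(3)}(23) − f^{(3)}(11)] = −1/720 × (31740.0 − 7260.00) = -34.0000.

S_2 ≈ 2.77866e+07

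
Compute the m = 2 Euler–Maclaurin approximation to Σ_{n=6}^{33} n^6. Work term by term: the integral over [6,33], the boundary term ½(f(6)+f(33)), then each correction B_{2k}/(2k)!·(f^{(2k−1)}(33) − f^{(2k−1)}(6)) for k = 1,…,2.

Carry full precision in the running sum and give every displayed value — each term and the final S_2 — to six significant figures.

S_2 ≈ 6.75362e+09

The integral term ∫_6^33 x^6 dx = 6.08831e+09.
Boundary: ½(f(6) + f(33)) = ½(46656.0 + 1.29147e+09) = 6.45757e+08.
Running total after boundary: 6.73407e+09.
Order-1 term: 1/12 · (2.34812e+08 − 46656.0) = 1.95638e+07.
Running total after k=1: 6.75363e+09.
Order-2 term: −1/720 · (4.31244e+06 − 25920.0) = -5953.50.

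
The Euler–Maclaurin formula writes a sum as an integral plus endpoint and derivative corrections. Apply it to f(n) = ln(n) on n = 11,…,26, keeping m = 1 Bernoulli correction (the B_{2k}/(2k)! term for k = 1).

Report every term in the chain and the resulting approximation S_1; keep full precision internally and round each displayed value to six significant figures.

S_1 ≈ 46.1573

Integral: ∫_11^26 ln(x) dx = 43.3337.
Endpoint term: (f(11) + f(26))/2 = (2.39790 + 3.25810)/2 = 2.82800.
Running total after boundary: 46.1617.
k=1: B_{2}/(2)! × [f^{(1)}(26) − f^{(1)}(11)] = 1/12 × (0.0384615 − 0.0909091) = -0.00437063.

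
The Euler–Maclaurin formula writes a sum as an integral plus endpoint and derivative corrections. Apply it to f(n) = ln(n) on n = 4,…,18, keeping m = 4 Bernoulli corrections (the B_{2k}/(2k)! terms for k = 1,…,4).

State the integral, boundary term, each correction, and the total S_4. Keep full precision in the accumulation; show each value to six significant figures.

S_4 ≈ 34.6037

Integral: ∫_4^18 ln(x) dx = 32.4815.
Boundary: ½(f(4) + f(18)) = ½(1.38629 + 2.89037) = 2.13833.
Integral + boundary = 34.6198.
Order-1 term: 1/12 · (0.0555556 − 0.250000) = -0.0162037.
After k=1: 34.6036.
Order-2 term: −1/720 · (0.000342936 − 0.0312500) = 4.29265e-05.
After k=2: 34.6037.
Order-3 term: 1/30240 · (1.27013e-05 − 0.0234375) = -7.74630e-07.
After k=3: 34.6037.
Order-4 term: −1/1209600 · (1.17605e-06 − 0.0439453) = 3.63295e-08.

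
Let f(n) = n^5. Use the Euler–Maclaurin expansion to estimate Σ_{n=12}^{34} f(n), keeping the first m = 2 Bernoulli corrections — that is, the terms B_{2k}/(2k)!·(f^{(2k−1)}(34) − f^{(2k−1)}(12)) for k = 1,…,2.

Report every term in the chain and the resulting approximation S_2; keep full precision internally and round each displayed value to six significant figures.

Integral: ∫_12^34 x^5 dx = 2.56970e+08.
½[f(12) + f(34)] = ½[248832 + 4.54354e+07] = 2.28421e+07.
Integral + boundary = 2.79812e+08.
Correction k=1: B_{2}/2! · (f^{(1)}(34) − f^{(1)}(12)) = 1/12 · (6.68168e+06 − 103680) = 548167.
Running total after k=1: 2.80360e+08.
Correction k=2: B_{4}/4! · (f^{(3)}(34) − f^{(3)}(12)) = −1/720 · (69360.0 − 8640.00) = -84.3333.

S_2 ≈ 2.80360e+08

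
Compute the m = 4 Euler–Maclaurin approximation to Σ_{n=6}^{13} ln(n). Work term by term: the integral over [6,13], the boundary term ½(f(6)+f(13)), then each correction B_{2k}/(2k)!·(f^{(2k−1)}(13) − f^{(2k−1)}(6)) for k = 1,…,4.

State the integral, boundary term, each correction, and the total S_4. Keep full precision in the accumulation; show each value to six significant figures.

S_4 ≈ 17.7647

∫_6^13 ln(x) dx evaluates to 15.5938.
Endpoint term: (f(6) + f(13))/2 = (1.79176 + 2.56495)/2 = 2.17835.
Integral + boundary = 17.7721.
Correction k=1: B_{2}/2! · (f^{(1)}(13) − f^{(1)}(6)) = 1/12 · (0.0769231 − 0.166667) = -0.00747863.
Running total after k=1: 17.7647.
Correction k=2: B_{4}/4! · (f^{(3)}(13) − f^{(3)}(6)) = −1/720 · (0.000910332 − 0.00925926) = 1.15957e-05.
Running total after k=2: 17.7647.
Correction k=3: B_{6}/6! · (f^{(5)}(13) − f^{(5)}(6)) = 1/30240 · (6.46390e-05 − 0.00308642) = -9.99266e-08.
Running total after k=3: 17.7647.
Correction k=4: B_{8}/8! · (f^{(7)}(13) − f^{(7)}(6)) = −1/1209600 · (1.14744e-05 − 0.00257202) = 2.11685e-09.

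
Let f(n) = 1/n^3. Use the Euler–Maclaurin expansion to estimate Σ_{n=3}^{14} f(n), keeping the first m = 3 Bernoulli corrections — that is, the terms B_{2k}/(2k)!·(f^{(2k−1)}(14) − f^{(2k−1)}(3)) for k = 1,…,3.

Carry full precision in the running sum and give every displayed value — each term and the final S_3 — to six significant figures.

The integral term ∫_3^14 1/x^3 dx = 0.0530045.
Boundary: ½(f(3) + f(14)) = ½(0.0370370 + 0.000364431) = 0.0187007.
Integral + boundary = 0.0717053.
Correction k=1: B_{2}/2! · (f^{(1)}(14) − f^{(1)}(3)) = 1/12 · (-7.80925e-05 − (-0.0370370)) = 0.00307991.
Partial sum through k=1: 0.0747852.
Correction k=2: B_{4}/4! · (f^{(3)}(14) − f^{(3)}(3)) = −1/720 · (-7.96862e-06 − (-0.0823045)) = -0.000114301.
Partial sum through k=2: 0.0746709.
Correction k=3: B_{6}/6! · (f^{(5)}(14) − f^{(5)}(3)) = 1/30240 · (-1.70756e-06 − (-0.384088)) = 1.27013e-05.

S_3 ≈ 0.0746836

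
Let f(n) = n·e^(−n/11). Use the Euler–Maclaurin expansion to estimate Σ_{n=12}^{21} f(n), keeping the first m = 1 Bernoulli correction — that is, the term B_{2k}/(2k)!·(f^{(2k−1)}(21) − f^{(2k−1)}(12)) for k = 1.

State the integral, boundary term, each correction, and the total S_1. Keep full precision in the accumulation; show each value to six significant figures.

S_1 ≈ 36.3768

Integral: ∫_12^21 x·e^(−x/11) dx = 32.8138.
Boundary: ½(f(12) + f(21)) = ½(4.03093 + 3.11252) = 3.57172.
Integral + boundary = 36.3855.
Correction k=1: B_{2}/2! · (f^{(1)}(21) − f^{(1)}(12)) = 1/12 · (-0.134741 − (-0.0305374)) = -0.00868363.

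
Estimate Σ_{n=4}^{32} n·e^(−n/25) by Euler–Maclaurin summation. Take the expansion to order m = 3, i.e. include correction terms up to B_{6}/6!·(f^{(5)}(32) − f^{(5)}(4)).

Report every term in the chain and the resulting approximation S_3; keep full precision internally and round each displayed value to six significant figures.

S_3 ≈ 227.688

∫_4^32 x·e^(−x/25) dx evaluates to 221.601.
½[f(4) + f(32)] = ½[3.40858 + 8.89719] = 6.15288.
Running total after boundary: 227.754.
Order-1 term: 1/12 · (-0.0778504 − 0.715801) = -0.0661376.
Partial sum through k=1: 227.688.
Order-2 term: −1/720 · (0.000765159 − 0.00387214) = 4.31525e-06.
Partial sum through k=2: 227.688.
Order-3 term: 1/30240 · (2.64780e-06 − 1.05584e-05) = -2.61594e-10.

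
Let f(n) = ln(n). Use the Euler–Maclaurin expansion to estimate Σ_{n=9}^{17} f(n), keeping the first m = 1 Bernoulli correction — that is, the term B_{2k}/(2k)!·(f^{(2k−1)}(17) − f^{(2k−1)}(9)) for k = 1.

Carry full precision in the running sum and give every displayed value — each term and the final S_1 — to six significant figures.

Integral: ∫_9^17 ln(x) dx = 20.3896.
½[f(9) + f(17)] = ½[2.19722 + 2.83321] = 2.51522.
Running total after boundary: 22.9048.
Correction k=1: B_{2}/2! · (f^{(1)}(17) − f^{(1)}(9)) = 1/12 · (0.0588235 − 0.111111) = -0.00435730.

S_1 ≈ 22.9005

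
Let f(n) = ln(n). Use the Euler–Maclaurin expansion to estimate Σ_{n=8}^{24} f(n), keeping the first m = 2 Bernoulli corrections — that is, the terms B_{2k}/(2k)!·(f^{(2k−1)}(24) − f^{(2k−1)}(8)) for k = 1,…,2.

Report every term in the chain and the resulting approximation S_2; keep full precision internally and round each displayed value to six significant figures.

S_2 ≈ 46.2596

The integral term ∫_8^24 ln(x) dx = 43.6378.
½[f(8) + f(24)] = ½[2.07944 + 3.17805] = 2.62875.
Running total after boundary: 46.2665.
k=1: B_{2}/(2)! × [f^{(1)}(24) − f^{(1)}(8)] = 1/12 × (0.0416667 − 0.125000) = -0.00694444.
Running total after k=1: 46.2596.
k=2: B_{4}/(4)! × [f^{(3)}(24) − f^{(3)}(8)] = −1/720 × (0.000144676 − 0.00390625) = 5.22441e-06.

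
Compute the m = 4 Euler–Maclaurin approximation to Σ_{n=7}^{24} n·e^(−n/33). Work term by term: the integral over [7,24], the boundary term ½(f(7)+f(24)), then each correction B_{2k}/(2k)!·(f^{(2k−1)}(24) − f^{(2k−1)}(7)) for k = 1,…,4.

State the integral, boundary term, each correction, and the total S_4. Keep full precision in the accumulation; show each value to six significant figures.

S_4 ≈ 167.345

The integral term ∫_7^24 x·e^(−x/33) dx = 158.758.
Boundary: ½(f(7) + f(24)) = ½(5.66207 + 11.5974) = 8.62973.
Integral + boundary = 167.387.
Order-1 term: 1/12 · (0.131789 − 0.637289) = -0.0421250.
Partial sum through k=1: 167.345.
Order-2 term: −1/720 · (0.00100848 − 0.00207073) = 1.47534e-06.
Partial sum through k=2: 167.345.
Order-3 term: 1/30240 · (1.74100e-06 − 3.26561e-06) = -5.04170e-11.
Partial sum through k=3: 167.345.
Order-4 term: −1/1209600 · (2.34705e-09 − 4.25135e-09) = 1.57433e-15.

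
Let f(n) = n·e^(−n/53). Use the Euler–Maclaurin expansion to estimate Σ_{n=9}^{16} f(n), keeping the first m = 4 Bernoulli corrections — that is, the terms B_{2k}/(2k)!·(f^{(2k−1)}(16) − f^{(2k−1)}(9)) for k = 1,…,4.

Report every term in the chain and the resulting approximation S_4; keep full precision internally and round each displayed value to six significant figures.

The integral term ∫_9^16 x·e^(−x/53) dx = 68.7403.
Endpoint term: (f(9) + f(16))/2 = (7.59442 + 11.8307)/2 = 9.71258.
So far: 78.4529.
Correction k=1: B_{2}/2! · (f^{(1)}(16) − f^{(1)}(9)) = 1/12 · (0.516200 − 0.700533) = -0.0153611.
After k=1: 78.4375.
Correction k=2: B_{4}/4! · (f^{(3)}(16) − f^{(3)}(9)) = −1/720 · (0.000710233 − 0.000850189) = 1.94384e-07.
After k=2: 78.4375.
Correction k=3: B_{6}/6! · (f^{(5)}(16) − f^{(5)}(9)) = 1/30240 · (4.40263e-07 − 5.16550e-07) = -2.52272e-12.
After k=3: 78.4375.
Correction k=4: B_{8}/8! · (f^{(7)}(16) − f^{(7)}(9)) = −1/1209600 · (2.23455e-10 − 2.60034e-10) = 3.02404e-17.

S_4 ≈ 78.4375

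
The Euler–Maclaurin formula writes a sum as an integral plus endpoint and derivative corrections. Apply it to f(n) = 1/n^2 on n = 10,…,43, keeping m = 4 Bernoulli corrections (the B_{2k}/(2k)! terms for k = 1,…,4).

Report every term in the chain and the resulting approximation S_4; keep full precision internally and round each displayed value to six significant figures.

∫_10^43 1/x^2 dx evaluates to 0.0767442.
Boundary: ½(f(10) + f(43)) = ½(0.0100000 + 0.000540833) = 0.00527042.
So far: 0.0820146.
Order-1 term: 1/12 · (-2.51550e-05 − (-0.00200000)) = 0.000164570.
Partial sum through k=1: 0.0821792.
Order-2 term: −1/720 · (-1.63256e-07 − (-0.000240000)) = -3.33107e-07.
Partial sum through k=2: 0.0821788.
Order-3 term: 1/30240 · (-2.64883e-09 − (-7.20000e-05)) = 2.38086e-09.
Partial sum through k=3: 0.0821788.
Order-4 term: −1/1209600 · (-8.02240e-11 − (-4.03200e-05)) = -3.33333e-11.

S_4 ≈ 0.0821788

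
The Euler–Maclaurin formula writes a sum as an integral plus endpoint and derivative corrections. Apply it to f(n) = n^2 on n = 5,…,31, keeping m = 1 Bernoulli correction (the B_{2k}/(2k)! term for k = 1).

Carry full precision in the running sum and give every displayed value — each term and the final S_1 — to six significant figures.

S_1 ≈ 10386.0

∫_5^31 x^2 dx evaluates to 9888.67.
½[f(5) + f(31)] = ½[25.0000 + 961.000] = 493.000.
Running total after boundary: 10381.7.
Order-1 term: 1/12 · (62.0000 − 10.0000) = 4.33333.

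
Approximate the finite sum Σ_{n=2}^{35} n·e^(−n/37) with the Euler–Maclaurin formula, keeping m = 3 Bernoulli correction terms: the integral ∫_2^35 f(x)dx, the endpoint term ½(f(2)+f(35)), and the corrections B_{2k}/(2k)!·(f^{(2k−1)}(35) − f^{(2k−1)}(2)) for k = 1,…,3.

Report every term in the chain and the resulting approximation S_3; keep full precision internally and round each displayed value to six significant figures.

S_3 ≈ 340.277

The integral term ∫_2^35 x·e^(−x/37) dx = 332.607.
½[f(2) + f(35)] = ½[1.89476 + 13.5909] = 7.74284.
Integral + boundary = 340.350.
Order-1 term: 1/12 · (0.0209898 − 0.896171) = -0.0729318.
Partial sum through k=1: 340.277.
Order-2 term: −1/720 · (0.000582625 − 0.00203867) = 2.02228e-06.
Partial sum through k=2: 340.277.
Order-3 term: 1/30240 · (8.39970e-07 − 2.50016e-06) = -5.49003e-11.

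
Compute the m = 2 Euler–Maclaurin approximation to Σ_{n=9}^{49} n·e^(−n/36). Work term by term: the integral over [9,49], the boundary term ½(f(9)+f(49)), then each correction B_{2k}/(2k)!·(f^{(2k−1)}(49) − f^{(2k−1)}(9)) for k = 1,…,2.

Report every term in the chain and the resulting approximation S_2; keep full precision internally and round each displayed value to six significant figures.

∫_9^49 x·e^(−x/36) dx evaluates to 477.147.
½[f(9) + f(49)] = ½[7.00921 + 12.5624] = 9.78581.
So far: 486.933.
k=1: B_{2}/(2)! × [f^{(1)}(49) − f^{(1)}(9)] = 1/12 × (-0.0925801 − 0.584101) = -0.0563901.
Running total after k=1: 486.877.
k=2: B_{4}/(4)! × [f^{(3)}(49) − f^{(3)}(9)] = −1/720 × (0.000324206 − 0.00165255) = 1.84492e-06.

S_2 ≈ 486.877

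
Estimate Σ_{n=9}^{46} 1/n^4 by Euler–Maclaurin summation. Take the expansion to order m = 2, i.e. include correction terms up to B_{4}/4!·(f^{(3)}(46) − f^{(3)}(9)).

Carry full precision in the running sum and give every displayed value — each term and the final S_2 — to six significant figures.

∫_9^46 1/x^4 dx evaluates to 0.000453823.
Boundary: ½(f(9) + f(46)) = ½(0.000152416 + 2.23341e-07) = 7.63196e-05.
Running total after boundary: 0.000530142.
Correction k=1: B_{2}/2! · (f^{(1)}(46) − f^{(1)}(9)) = 1/12 · (-1.94210e-08 − (-6.77404e-05)) = 5.64341e-06.
After k=1: 0.000535786.
Correction k=2: B_{4}/4! · (f^{(3)}(46) − f^{(3)}(9)) = −1/720 · (-2.75345e-10 − (-2.50890e-05)) = -3.48455e-08.

S_2 ≈ 0.000535751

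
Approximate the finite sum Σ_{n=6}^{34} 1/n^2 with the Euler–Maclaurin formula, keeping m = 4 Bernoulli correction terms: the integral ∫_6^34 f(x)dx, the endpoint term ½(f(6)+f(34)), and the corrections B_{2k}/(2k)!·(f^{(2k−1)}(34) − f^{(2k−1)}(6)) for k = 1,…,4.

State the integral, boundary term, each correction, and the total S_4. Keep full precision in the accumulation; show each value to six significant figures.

S_4 ≈ 0.152339

Integral: ∫_6^34 1/x^2 dx = 0.137255.
Boundary: ½(f(6) + f(34)) = ½(0.0277778 + 0.000865052) = 0.0143214.
So far: 0.151576.
k=1: B_{2}/(2)! × [f^{(1)}(34) − f^{(1)}(6)] = 1/12 × (-5.08854e-05 − (-0.00925926)) = 0.000767364.
After k=1: 0.152344.
k=2: B_{4}/(4)! × [f^{(3)}(34) − f^{(3)}(6)] = −1/720 × (-5.28222e-07 − (-0.00308642)) = -4.28596e-06.
After k=2: 0.152339.
k=3: B_{6}/(6)! × [f^{(5)}(34) − f^{(5)}(6)] = 1/30240 × (-1.37082e-08 − (-0.00257202)) = 8.50530e-08.
After k=3: 0.152339.
k=4: B_{8}/(8)! × [f^{(7)}(34) − f^{(7)}(6)] = −1/1209600 × (-6.64065e-10 − (-0.00400091)) = -3.30763e-09.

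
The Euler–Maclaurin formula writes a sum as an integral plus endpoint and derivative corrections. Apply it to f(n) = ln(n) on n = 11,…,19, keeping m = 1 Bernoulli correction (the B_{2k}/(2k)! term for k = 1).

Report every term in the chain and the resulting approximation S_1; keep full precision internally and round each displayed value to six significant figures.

The integral term ∫_11^19 ln(x) dx = 21.5675.
½[f(11) + f(19)] = ½[2.39790 + 2.94444] = 2.67117.
So far: 24.2387.
Correction k=1: B_{2}/2! · (f^{(1)}(19) − f^{(1)}(11)) = 1/12 · (0.0526316 − 0.0909091) = -0.00318979.

S_1 ≈ 24.2355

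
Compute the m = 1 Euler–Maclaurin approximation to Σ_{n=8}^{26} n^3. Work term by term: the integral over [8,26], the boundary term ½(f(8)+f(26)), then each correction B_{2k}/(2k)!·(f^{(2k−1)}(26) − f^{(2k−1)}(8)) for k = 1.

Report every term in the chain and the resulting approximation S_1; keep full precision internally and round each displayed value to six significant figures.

The integral term ∫_8^26 x^3 dx = 113220.
Boundary: ½(f(8) + f(26)) = ½(512.000 + 17576.0) = 9044.00.
Integral + boundary = 122264.
Correction k=1: B_{2}/2! · (f^{(1)}(26) − f^{(1)}(8)) = 1/12 · (2028.00 − 192.000) = 153.000.

S_1 ≈ 122417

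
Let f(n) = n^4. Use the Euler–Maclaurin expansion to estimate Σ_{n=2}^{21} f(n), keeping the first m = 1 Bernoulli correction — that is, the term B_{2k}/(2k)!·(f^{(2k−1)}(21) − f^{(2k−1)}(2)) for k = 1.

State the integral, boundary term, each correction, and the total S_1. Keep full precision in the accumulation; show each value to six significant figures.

S_1 ≈ 917147

The integral term ∫_2^21 x^4 dx = 816814.
½[f(2) + f(21)] = ½[16.0000 + 194481] = 97248.5.
So far: 914062.
k=1: B_{2}/(2)! × [f^{(1)}(21) − f^{(1)}(2)] = 1/12 × (37044.0 − 32.0000) = 3084.33.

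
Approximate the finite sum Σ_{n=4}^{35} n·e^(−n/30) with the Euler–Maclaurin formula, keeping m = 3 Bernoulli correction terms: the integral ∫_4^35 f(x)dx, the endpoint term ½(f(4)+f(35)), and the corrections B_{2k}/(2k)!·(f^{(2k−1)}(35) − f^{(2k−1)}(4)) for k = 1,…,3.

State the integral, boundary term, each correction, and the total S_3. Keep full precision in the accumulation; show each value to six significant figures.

Integral: ∫_4^35 x·e^(−x/30) dx = 285.440.
Endpoint term: (f(4) + f(35))/2 = (3.50069 + 10.8991)/2 = 7.19990.
So far: 292.640.
Correction k=1: B_{2}/2! · (f^{(1)}(35) − f^{(1)}(4)) = 1/12 · (-0.0519005 − 0.758484) = -0.0675320.
After k=1: 292.573.
Correction k=2: B_{4}/4! · (f^{(3)}(35) − f^{(3)}(4)) = −1/720 · (0.000634340 − 0.00278759) = 2.99062e-06.
After k=2: 292.573.
Correction k=3: B_{6}/6! · (f^{(5)}(35) − f^{(5)}(4)) = 1/30240 · (1.47372e-06 − 5.25824e-06) = -1.25150e-10.

S_3 ≈ 292.573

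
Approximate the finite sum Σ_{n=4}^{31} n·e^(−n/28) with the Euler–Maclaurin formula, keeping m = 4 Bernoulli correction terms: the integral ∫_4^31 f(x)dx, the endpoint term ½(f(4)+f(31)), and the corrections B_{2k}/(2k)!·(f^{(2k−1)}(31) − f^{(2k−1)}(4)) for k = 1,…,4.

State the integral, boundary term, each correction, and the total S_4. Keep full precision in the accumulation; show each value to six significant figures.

S_4 ≈ 237.525

∫_4^31 x·e^(−x/28) dx evaluates to 230.733.
½[f(4) + f(31)] = ½[3.46751 + 10.2456] = 6.85654.
Running total after boundary: 237.590.
k=1: B_{2}/(2)! × [f^{(1)}(31) − f^{(1)}(4)] = 1/12 × (-0.0354109 − 0.743038) = -0.0648708.
After k=1: 237.525.
k=2: B_{4}/(4)! × [f^{(3)}(31) − f^{(3)}(4)] = −1/720 × (0.000797950 − 0.00315918) = 3.27948e-06.
After k=2: 237.525.
k=3: B_{6}/(6)! × [f^{(5)}(31) − f^{(5)}(4)] = 1/30240 × (2.09320e-06 − 6.85025e-06) = -1.57310e-10.
After k=3: 237.525.
k=4: B_{8}/(8)! × [f^{(7)}(31) − f^{(7)}(4)] = −1/1209600 × (4.04158e-09 − 1.23354e-08) = 6.85665e-15.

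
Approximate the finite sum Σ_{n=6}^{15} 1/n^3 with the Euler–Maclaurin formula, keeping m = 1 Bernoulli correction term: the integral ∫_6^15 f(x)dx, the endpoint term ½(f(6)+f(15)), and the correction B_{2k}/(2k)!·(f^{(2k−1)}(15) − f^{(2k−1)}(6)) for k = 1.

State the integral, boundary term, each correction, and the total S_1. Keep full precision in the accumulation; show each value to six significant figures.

∫_6^15 1/x^3 dx evaluates to 0.0116667.
½[f(6) + f(15)] = ½[0.00462963 + 0.000296296] = 0.00246296.
So far: 0.0141296.
k=1: B_{2}/(2)! × [f^{(1)}(15) − f^{(1)}(6)] = 1/12 × (-5.92593e-05 − (-0.00231481)) = 0.000187963.

S_1 ≈ 0.0143176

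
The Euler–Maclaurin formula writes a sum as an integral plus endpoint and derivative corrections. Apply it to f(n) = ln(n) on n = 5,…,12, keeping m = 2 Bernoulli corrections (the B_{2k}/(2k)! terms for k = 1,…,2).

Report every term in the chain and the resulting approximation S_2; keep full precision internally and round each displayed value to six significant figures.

S_2 ≈ 16.8092

The integral term ∫_5^12 ln(x) dx = 14.7717.
½[f(5) + f(12)] = ½[1.60944 + 2.48491] = 2.04717.
Integral + boundary = 16.8189.
Correction k=1: B_{2}/2! · (f^{(1)}(12) − f^{(1)}(5)) = 1/12 · (0.0833333 − 0.200000) = -0.00972222.
After k=1: 16.8091.
Correction k=2: B_{4}/4! · (f^{(3)}(12) − f^{(3)}(5)) = −1/720 · (0.00115741 − 0.0160000) = 2.06147e-05.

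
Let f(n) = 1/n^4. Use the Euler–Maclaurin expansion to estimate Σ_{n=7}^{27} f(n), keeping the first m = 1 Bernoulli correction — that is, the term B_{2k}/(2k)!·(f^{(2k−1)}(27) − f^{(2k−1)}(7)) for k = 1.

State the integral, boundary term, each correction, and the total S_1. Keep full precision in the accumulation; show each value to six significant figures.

S_1 ≈ 0.00118388

Integral: ∫_7^27 1/x^4 dx = 0.000954882.
½[f(7) + f(27)] = ½[0.000416493 + 1.88168e-06] = 0.000209187.
Integral + boundary = 0.00116407.
k=1: B_{2}/(2)! × [f^{(1)}(27) − f^{(1)}(7)] = 1/12 × (-2.78767e-07 − (-0.000237996)) = 1.98098e-05.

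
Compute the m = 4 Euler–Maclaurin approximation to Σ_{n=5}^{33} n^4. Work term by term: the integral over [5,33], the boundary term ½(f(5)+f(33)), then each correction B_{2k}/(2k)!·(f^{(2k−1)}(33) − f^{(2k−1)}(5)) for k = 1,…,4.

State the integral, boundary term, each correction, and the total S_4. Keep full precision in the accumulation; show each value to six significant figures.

S_4 ≈ 8.43166e+06

The integral term ∫_5^33 x^4 dx = 7.82645e+06.
Boundary: ½(f(5) + f(33)) = ½(625.000 + 1.18592e+06) = 593273.
So far: 8.41973e+06.
Correction k=1: B_{2}/2! · (f^{(1)}(33) − f^{(1)}(5)) = 1/12 · (143748 − 500.000) = 11937.3.
After k=1: 8.43166e+06.
Correction k=2: B_{4}/4! · (f^{(3)}(33) − f^{(3)}(5)) = −1/720 · (792.000 − 120.000) = -0.933333.
After k=2: 8.43166e+06.
Correction k=3: B_{6}/6! · (f^{(5)}(33) − f^{(5)}(5)) = 1/30240 · (0.00000 − 0.00000) = 0.00000.
After k=3: 8.43166e+06.
Correction k=4: B_{8}/8! · (f^{(7)}(33) − f^{(7)}(5)) = −1/1209600 · (0.00000 − 0.00000) = 0.00000.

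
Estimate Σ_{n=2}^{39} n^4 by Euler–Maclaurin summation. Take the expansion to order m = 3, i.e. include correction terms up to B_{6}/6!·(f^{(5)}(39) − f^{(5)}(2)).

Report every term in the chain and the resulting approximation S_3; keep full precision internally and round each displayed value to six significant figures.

S_3 ≈ 1.92213e+07

∫_2^39 x^4 dx evaluates to 1.80448e+07.
Boundary: ½(f(2) + f(39)) = ½(16.0000 + 2.31344e+06) = 1.15673e+06.
Integral + boundary = 1.92016e+07.
k=1: B_{2}/(2)! × [f^{(1)}(39) − f^{(1)}(2)] = 1/12 × (237276 − 32.0000) = 19770.3.
Partial sum through k=1: 1.92213e+07.
k=2: B_{4}/(4)! × [f^{(3)}(39) − f^{(3)}(2)] = −1/720 × (936.000 − 48.0000) = -1.23333.
Partial sum through k=2: 1.92213e+07.
k=3: B_{6}/(6)! × [f^{(5)}(39) − f^{(5)}(2)] = 1/30240 × (0.00000 − 0.00000) = 0.00000.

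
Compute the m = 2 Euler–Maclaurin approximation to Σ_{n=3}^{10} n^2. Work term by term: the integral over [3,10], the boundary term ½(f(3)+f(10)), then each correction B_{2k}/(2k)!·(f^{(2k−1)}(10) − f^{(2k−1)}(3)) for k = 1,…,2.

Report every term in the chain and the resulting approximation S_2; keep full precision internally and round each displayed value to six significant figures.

S_2 ≈ 380.000

Integral: ∫_3^10 x^2 dx = 324.333.
Endpoint term: (f(3) + f(10))/2 = (9.00000 + 100.000)/2 = 54.5000.
So far: 378.833.
Correction k=1: B_{2}/2! · (f^{(1)}(10) − f^{(1)}(3)) = 1/12 · (20.0000 − 6.00000) = 1.16667.
After k=1: 380.000.
Correction k=2: B_{4}/4! · (f^{(3)}(10) − f^{(3)}(3)) = −1/720 · (0.00000 − 0.00000) = 0.00000.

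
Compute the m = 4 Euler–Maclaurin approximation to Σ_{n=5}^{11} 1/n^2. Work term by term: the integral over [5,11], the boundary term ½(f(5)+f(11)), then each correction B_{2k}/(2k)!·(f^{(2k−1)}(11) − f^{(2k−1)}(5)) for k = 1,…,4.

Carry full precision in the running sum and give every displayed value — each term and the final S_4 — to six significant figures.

S_4 ≈ 0.134421

Integral: ∫_5^11 1/x^2 dx = 0.109091.
Boundary: ½(f(5) + f(11)) = ½(0.0400000 + 0.00826446) = 0.0241322.
Running total after boundary: 0.133223.
Order-1 term: 1/12 · (-0.00150263 − (-0.0160000)) = 0.00120811.
Running total after k=1: 0.134431.
Order-2 term: −1/720 · (-0.000149021 − (-0.00768000)) = -1.04597e-05.
Running total after k=2: 0.134421.
Order-3 term: 1/30240 · (-3.69474e-05 − (-0.00921600)) = 3.03540e-07.
Running total after k=3: 0.134421.
Order-4 term: −1/1209600 · (-1.70996e-05 − (-0.0206438)) = -1.70525e-08.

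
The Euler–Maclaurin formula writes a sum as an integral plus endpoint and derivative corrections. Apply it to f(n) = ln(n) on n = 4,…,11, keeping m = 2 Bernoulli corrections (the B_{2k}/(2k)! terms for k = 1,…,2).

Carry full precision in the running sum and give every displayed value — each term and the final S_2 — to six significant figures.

S_2 ≈ 15.7105

∫_4^11 ln(x) dx evaluates to 13.8317.
Endpoint term: (f(4) + f(11))/2 = (1.38629 + 2.39790)/2 = 1.89209.
So far: 15.7238.
Correction k=1: B_{2}/2! · (f^{(1)}(11) − f^{(1)}(4)) = 1/12 · (0.0909091 − 0.250000) = -0.0132576.
Partial sum through k=1: 15.7105.
Correction k=2: B_{4}/4! · (f^{(3)}(11) − f^{(3)}(4)) = −1/720 · (0.00150263 − 0.0312500) = 4.13158e-05.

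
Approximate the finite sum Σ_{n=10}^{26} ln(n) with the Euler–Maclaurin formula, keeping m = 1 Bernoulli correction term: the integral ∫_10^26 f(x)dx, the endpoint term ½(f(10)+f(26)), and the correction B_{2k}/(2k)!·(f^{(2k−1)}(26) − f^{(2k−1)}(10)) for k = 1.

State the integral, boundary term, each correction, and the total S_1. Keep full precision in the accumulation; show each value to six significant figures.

S_1 ≈ 48.4599

Integral: ∫_10^26 ln(x) dx = 45.6847.
Endpoint term: (f(10) + f(26))/2 = (2.30259 + 3.25810)/2 = 2.78034.
So far: 48.4650.
k=1: B_{2}/(2)! × [f^{(1)}(26) − f^{(1)}(10)] = 1/12 × (0.0384615 − 0.100000) = -0.00512821.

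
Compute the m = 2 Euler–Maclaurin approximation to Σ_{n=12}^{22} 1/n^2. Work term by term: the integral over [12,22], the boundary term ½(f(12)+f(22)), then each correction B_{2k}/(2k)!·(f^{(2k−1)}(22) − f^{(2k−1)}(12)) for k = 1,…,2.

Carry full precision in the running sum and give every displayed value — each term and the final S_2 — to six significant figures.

Integral: ∫_12^22 1/x^2 dx = 0.0378788.
½[f(12) + f(22)] = ½[0.00694444 + 0.00206612] = 0.00450528.
Running total after boundary: 0.0423841.
Order-1 term: 1/12 · (-0.000187829 − (-0.00115741)) = 8.07982e-05.
Partial sum through k=1: 0.0424649.
Order-2 term: −1/720 · (-4.65691e-06 − (-9.64506e-05)) = -1.27491e-07.

S_2 ≈ 0.0424647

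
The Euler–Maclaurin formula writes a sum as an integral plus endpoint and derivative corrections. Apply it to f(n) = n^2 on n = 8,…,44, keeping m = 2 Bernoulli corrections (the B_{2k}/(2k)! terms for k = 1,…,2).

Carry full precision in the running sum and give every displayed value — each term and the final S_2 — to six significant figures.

S_2 ≈ 29230.0

The integral term ∫_8^44 x^2 dx = 28224.0.
½[f(8) + f(44)] = ½[64.0000 + 1936.00] = 1000.00.
Running total after boundary: 29224.0.
k=1: B_{2}/(2)! × [f^{(1)}(44) − f^{(1)}(8)] = 1/12 × (88.0000 − 16.0000) = 6.00000.
Partial sum through k=1: 29230.0.
k=2: B_{4}/(4)! × [f^{(3)}(44) − f^{(3)}(8)] = −1/720 × (0.00000 − 0.00000) = 0.00000.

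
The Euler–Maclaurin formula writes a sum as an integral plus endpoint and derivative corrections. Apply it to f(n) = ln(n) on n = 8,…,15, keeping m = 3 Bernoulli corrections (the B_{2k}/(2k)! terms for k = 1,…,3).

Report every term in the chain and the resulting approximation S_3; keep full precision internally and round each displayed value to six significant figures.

The integral term ∫_8^15 ln(x) dx = 16.9852.
Boundary: ½(f(8) + f(15)) = ½(2.07944 + 2.70805) = 2.39375.
Running total after boundary: 19.3790.
Order-1 term: 1/12 · (0.0666667 − 0.125000) = -0.00486111.
After k=1: 19.3741.
Order-2 term: −1/720 · (0.000592593 − 0.00390625) = 4.60230e-06.
After k=2: 19.3741.
Order-3 term: 1/30240 · (3.16049e-05 − 0.000732422) = -2.31752e-08.

S_3 ≈ 19.3741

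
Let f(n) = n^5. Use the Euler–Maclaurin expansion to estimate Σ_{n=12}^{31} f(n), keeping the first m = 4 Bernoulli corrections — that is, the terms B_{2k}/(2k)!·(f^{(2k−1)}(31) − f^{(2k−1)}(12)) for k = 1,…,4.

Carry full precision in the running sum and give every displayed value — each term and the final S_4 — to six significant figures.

The integral term ∫_12^31 x^5 dx = 1.47420e+08.
½[f(12) + f(31)] = ½[248832 + 2.86292e+07] = 1.44390e+07.
Integral + boundary = 1.61859e+08.
Order-1 term: 1/12 · (4.61760e+06 − 103680) = 376160.
Partial sum through k=1: 1.62235e+08.
Order-2 term: −1/720 · (57660.0 − 8640.00) = -68.0833.
Partial sum through k=2: 1.62235e+08.
Order-3 term: 1/30240 · (120.000 − 120.000) = 0.00000.
Partial sum through k=3: 1.62235e+08.
Order-4 term: −1/1209600 · (0.00000 − 0.00000) = 0.00000.

S_4 ≈ 1.62235e+08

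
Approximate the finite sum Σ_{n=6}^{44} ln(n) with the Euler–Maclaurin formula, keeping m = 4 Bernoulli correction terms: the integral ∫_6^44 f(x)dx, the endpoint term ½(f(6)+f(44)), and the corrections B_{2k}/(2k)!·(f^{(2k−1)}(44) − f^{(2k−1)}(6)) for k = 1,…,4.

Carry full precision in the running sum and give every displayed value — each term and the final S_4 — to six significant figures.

S_4 ≈ 120.530

The integral term ∫_6^44 ln(x) dx = 117.754.
Boundary: ½(f(6) + f(44)) = ½(1.79176 + 3.78419) = 2.78797.
Integral + boundary = 120.542.
Order-1 term: 1/12 · (0.0227273 − 0.166667) = -0.0119949.
After k=1: 120.530.
Order-2 term: −1/720 · (2.34786e-05 − 0.00925926) = 1.28275e-05.
After k=2: 120.530.
Order-3 term: 1/30240 · (1.45528e-07 − 0.00308642) = -1.02059e-07.
After k=3: 120.530.
Order-4 term: −1/1209600 · (2.25509e-09 − 0.00257202) = 2.12633e-09.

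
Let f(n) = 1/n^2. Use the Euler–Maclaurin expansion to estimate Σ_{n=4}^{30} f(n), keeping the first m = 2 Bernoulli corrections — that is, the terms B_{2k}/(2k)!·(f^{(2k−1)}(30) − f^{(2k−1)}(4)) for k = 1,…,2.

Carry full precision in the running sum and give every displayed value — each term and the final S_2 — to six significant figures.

S_2 ≈ 0.251038

Integral: ∫_4^30 1/x^2 dx = 0.216667.
½[f(4) + f(30)] = ½[0.0625000 + 0.00111111] = 0.0318056.
So far: 0.248472.
Correction k=1: B_{2}/2! · (f^{(1)}(30) − f^{(1)}(4)) = 1/12 · (-7.40741e-05 − (-0.0312500)) = 0.00259799.
After k=1: 0.251070.
Correction k=2: B_{4}/4! · (f^{(3)}(30) − f^{(3)}(4)) = −1/720 · (-9.87654e-07 − (-0.0234375)) = -3.25507e-05.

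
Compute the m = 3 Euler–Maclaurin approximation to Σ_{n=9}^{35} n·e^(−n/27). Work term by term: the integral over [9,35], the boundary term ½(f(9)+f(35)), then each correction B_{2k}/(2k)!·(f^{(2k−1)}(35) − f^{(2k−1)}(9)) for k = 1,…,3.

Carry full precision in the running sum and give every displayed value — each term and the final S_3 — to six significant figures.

S_3 ≈ 246.522

The integral term ∫_9^35 x·e^(−x/27) dx = 238.557.
½[f(9) + f(35)] = ½[6.44878 + 9.57401] = 8.01139.
Running total after boundary: 246.569.
k=1: B_{2}/(2)! × [f^{(1)}(35) − f^{(1)}(9)] = 1/12 × (-0.0810498 − 0.477688) = -0.0465614.
Running total after k=1: 246.522.
k=2: B_{4}/(4)! × [f^{(3)}(35) − f^{(3)}(9)] = −1/720 × (0.000639282 − 0.00262106) = 2.75247e-06.
Running total after k=2: 246.522.
k=3: B_{6}/(6)! × [f^{(5)}(35) − f^{(5)}(9)] = 1/30240 × (1.90637e-06 − 6.29197e-06) = -1.45027e-10.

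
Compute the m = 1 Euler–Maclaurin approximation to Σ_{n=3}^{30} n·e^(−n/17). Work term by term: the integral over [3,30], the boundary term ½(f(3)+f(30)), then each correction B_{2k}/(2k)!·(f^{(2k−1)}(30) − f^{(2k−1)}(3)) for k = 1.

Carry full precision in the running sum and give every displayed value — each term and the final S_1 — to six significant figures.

S_1 ≈ 151.935

∫_3^30 x·e^(−x/17) dx evaluates to 148.177.
Boundary: ½(f(3) + f(30)) = ½(2.51467 + 5.13711) = 3.82589.
Integral + boundary = 152.003.
Correction k=1: B_{2}/2! · (f^{(1)}(30) − f^{(1)}(3)) = 1/12 · (-0.130946 − 0.690302) = -0.0684373.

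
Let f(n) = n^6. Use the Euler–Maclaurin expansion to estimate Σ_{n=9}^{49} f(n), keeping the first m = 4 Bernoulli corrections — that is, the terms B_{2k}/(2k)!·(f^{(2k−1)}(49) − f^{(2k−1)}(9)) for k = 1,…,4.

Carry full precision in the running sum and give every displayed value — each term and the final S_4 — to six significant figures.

S_4 ≈ 1.03950e+11

∫_9^49 x^6 dx evaluates to 9.68883e+10.
Boundary: ½(f(9) + f(49)) = ½(531441 + 1.38413e+10) = 6.92091e+09.
Running total after boundary: 1.03809e+11.
Correction k=1: B_{2}/2! · (f^{(1)}(49) − f^{(1)}(9)) = 1/12 · (1.69485e+09 − 354294) = 1.41208e+08.
After k=1: 1.03950e+11.
Correction k=2: B_{4}/4! · (f^{(3)}(49) − f^{(3)}(9)) = −1/720 · (1.41179e+07 − 87480.0) = -19486.7.
After k=2: 1.03950e+11.
Correction k=3: B_{6}/6! · (f^{(5)}(49) − f^{(5)}(9)) = 1/30240 · (35280.0 − 6480.00) = 0.952381.
After k=3: 1.03950e+11.
Correction k=4: B_{8}/8! · (f^{(7)}(49) − f^{(7)}(9)) = −1/1209600 · (0.00000 − 0.00000) = 0.00000.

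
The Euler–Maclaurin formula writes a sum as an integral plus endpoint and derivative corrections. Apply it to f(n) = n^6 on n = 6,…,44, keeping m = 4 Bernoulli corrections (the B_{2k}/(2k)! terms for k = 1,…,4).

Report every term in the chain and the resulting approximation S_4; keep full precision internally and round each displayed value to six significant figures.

S_4 ≈ 4.93217e+10

Integral: ∫_6^44 x^6 dx = 4.56111e+10.
½[f(6) + f(44)] = ½[46656.0 + 7.25631e+09] = 3.62818e+09.
Integral + boundary = 4.92393e+10.
Order-1 term: 1/12 · (9.89497e+08 − 46656.0) = 8.24542e+07.
Partial sum through k=1: 4.93217e+10.
Order-2 term: −1/720 · (1.02221e+07 − 25920.0) = -14161.3.
Partial sum through k=2: 4.93217e+10.
Order-3 term: 1/30240 · (31680.0 − 4320.00) = 0.904762.
Partial sum through k=3: 4.93217e+10.
Order-4 term: −1/1209600 · (0.00000 − 0.00000) = 0.00000.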